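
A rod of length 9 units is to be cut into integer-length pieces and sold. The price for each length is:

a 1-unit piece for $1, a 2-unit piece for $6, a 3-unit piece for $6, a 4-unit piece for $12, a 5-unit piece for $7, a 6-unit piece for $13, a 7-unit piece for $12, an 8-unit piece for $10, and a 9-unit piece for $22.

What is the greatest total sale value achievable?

Build R[k] bottom-up: R[k] = max over allowed piece i of (p[i] + R[k−i]).
R[1] = 1
R[2] = max(1+1, 6+0) = 6
R[3] = max(1+6, 6+1, 6+0) = 7
R[4] = max(1+7, 6+6, 6+1, 12+0) = 12
R[5] = max(1+12, 6+7, 6+6, 12+1, 7+0) = 13
R[6] = max(1+13, 6+12, 6+7, 12+6, 7+1, 13+0) = 18
R[7] = max(1+18, 6+13, 6+12, …, 13+1, 12+0) = 19
R[8] = max(1+19, 6+18, 6+13, …, 12+1, 10+0) = 24
R[9] = max(1+24, 6+19, 6+18, …, 10+1, 22+0) = 25
One optimal cutting: 2 + 2 + 2 + 2 + 1 → $6 + $6 + $6 + $6 + $1 = $25.

25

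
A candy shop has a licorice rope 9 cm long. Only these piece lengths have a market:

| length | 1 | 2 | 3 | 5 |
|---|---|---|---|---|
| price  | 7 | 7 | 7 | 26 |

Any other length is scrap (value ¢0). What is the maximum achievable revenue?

63

Build best[k] bottom-up: best[k] = max over allowed piece i of (p[i] + best[k−i]).
best[1] = 7
best[2] = max(7+7, 7+0) = 14
best[3] = max(7+14, 7+7, 7+0) = 21
best[4] = max(7+21, 7+14, 7+7) = 28
best[5] = max(7+28, 7+21, 7+14, 26+0) = 35
best[6] = max(7+35, 7+28, 7+21, 26+7) = 42
best[7] = max(7+42, 7+35, 7+28, 26+14) = 49
best[8] = max(7+49, 7+42, 7+35, 26+21) = 56
best[9] = max(7+56, 7+49, 7+42, 26+28) = 63
One optimal cutting: 1 + 1 + 1 + 1 + 1 + 1 + 1 + 1 + 1 → ¢63.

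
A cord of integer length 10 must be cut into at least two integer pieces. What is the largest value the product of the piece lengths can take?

36

Fill f[k] for k=2..10: at each k try every first piece i and multiply by the better of (k−i) uncut or f[k−i].
f[2] = 1*max(1,0) = 1*1 = 1
f[3] = max(1*2, 2*1) = 2
f[4] = max(1*3, 2*2, 3*1) = 4
f[5] = max(1*4, 2*3, 3*2, 4*1) = 6
f[6] = max(1*6, 2*4, 3*3, 4*2, 5*1) = 9
f[7] = max(1*9, 2*6, 3*4, 4*3, 5*2, 6*1) = 12
f[8] = max(1*12, 2*9, 3*6, …, 6*2, 7*1) = 18
f[9] = max(1*18, 2*12, 3*9, …, 7*2, 8*1) = 27
f[10] = max(1*27, 2*18, 3*12, …, 8*2, 9*1) = 36
One optimal split: 3 + 3 + 2 + 2; product 3*3*2*2 = 36.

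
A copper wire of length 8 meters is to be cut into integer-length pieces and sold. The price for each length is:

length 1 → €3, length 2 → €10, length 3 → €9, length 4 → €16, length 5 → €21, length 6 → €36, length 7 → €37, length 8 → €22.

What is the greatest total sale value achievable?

46

Consider every possible first cut. best[k] is the best of p[i]+best[k−i] over all sellable i≤k.
best[1] = 3
best[2] = max(3+3, 10+0) = 10
best[3] = max(3+10, 10+3, 9+0) = 13
best[4] = max(3+13, 10+10, 9+3, 16+0) = 20
best[5] = max(3+20, 10+13, 9+10, 16+3, 21+0) = 23
best[6] = max(3+23, 10+20, 9+13, 16+10, 21+3, 36+0) = 36
best[7] = max(3+36, 10+23, 9+20, …, 36+3, 37+0) = 39
best[8] = max(3+39, 10+36, 9+23, …, 37+3, 22+0) = 46
One optimal cutting: 6 + 2 → €36 + €10 = €46.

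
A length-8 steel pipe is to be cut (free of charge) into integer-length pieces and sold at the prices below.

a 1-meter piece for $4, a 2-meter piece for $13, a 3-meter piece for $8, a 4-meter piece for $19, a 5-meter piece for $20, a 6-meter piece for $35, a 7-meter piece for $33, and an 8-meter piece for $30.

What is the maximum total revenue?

Build v[k] bottom-up: v[k] = max over allowed piece i of (p[i] + v[k−i]).
v[1] = 4
v[2] = max(4+4, 13+0) = 13
v[3] = max(4+13, 13+4, 8+0) = 17
v[4] = max(4+17, 13+13, 8+4, 19+0) = 26
v[5] = max(4+26, 13+17, 8+13, 19+4, 20+0) = 30
v[6] = max(4+30, 13+26, 8+17, 19+13, 20+4, 35+0) = 39
v[7] = max(4+39, 13+30, 8+26, …, 35+4, 33+0) = 43
v[8] = max(4+43, 13+39, 8+30, …, 33+4, 30+0) = 52
One optimal cutting: 2 + 2 + 2 + 2 → $13 + $13 + $13 + $13 = $52.

52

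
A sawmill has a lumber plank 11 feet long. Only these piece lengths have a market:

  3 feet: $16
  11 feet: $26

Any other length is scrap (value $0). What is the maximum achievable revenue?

Consider every possible first cut. r[k] is the best of p[i]+r[k−i] over all sellable i≤k.
r[1] = 0
r[2] = 0
r[3] = 16
r[4] = 16
r[5] = 16
r[6] = 32  (first piece 3, then r[3]=16)
r[7] = 32
r[8] = 32
r[9] = 48  (first piece 3, then r[6]=32)
r[10] = 48
r[11] = max(16+32, 26+0) = 48
One optimal cutting: pieces 3 + 3 + 3 with 2 feet of scrap → $48.

48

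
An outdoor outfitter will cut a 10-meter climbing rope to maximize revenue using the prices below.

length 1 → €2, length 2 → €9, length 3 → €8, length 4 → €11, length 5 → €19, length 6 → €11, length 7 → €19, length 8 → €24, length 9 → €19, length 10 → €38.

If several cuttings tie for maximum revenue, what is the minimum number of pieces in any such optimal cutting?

5

Build r[k] bottom-up: r[k] = max over allowed piece i of (p[i] + r[k−i]).
r[1] = 2
r[2] = 9
r[3] = 11  (first piece 1, then r[2]=9)
r[4] = 18  (first piece 2, then r[2]=9)
r[5] = 20  (first piece 1, then r[4]=18)
r[6] = 27  (first piece 2, then r[4]=18)
r[7] = 29  (first piece 1, then r[6]=27)
r[8] = 36  (first piece 2, then r[6]=27)
r[9] = 38  (first piece 1, then r[8]=36)
r[10] = 45  (first piece 2, then r[8]=36)
Maximum revenue is €45.
Now minimize piece count subject to staying optimal: for each k, pieces[k] = 1 + min over i with p[i]+r[k−i]=r[k] of pieces[k−i].
pieces[7] = 4
pieces[8] = 4
pieces[9] = 5
pieces[10] = 5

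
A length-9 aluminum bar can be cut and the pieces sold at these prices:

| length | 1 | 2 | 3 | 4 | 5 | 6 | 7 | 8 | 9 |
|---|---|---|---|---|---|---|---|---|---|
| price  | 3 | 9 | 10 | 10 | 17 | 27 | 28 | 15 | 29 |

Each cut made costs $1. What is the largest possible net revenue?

37

Build net[k] bottom-up: net[k] = max over allowed piece i of (p[i] + net[k−i]) − 1 per cut.
net[1] = 3
net[2] = max(3+3-1, 9+0) = 9
net[3] = max(3+9-1, 9+3-1, 10+0) = 11
net[4] = max(3+11-1, 9+9-1, 10+3-1, 10+0) = 17
net[5] = max(3+17-1, 9+11-1, 10+9-1, 10+3-1, 17+0) = 19
net[6] = max(3+19-1, 9+17-1, 10+11-1, 10+9-1, 17+3-1, 27+0) = 27
net[7] = max(3+27-1, 9+19-1, 10+17-1, …, 27+3-1, 28+0) = 29
net[8] = max(3+29-1, 9+27-1, 10+19-1, …, 28+3-1, 15+0) = 35
net[9] = max(3+35-1, 9+29-1, 10+27-1, …, 15+3-1, 29+0) = 37
One optimal plan: pieces 6 + 2 + 1 (2 cuts) → $39 − $2 = $37.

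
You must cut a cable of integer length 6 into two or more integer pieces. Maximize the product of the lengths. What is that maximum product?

Let f[k] be the best product for length k (with at least one cut). For each first piece i, the rest contributes max(k−i, f[k−i]).
f[2] = 1*max(1,0) = 1*1 = 1
f[3] = max(1*2, 2*1) = 2
f[4] = max(1*3, 2*2, 3*1) = 4
f[5] = max(1*4, 2*3, 3*2, 4*1) = 6
f[6] = max(1*6, 2*4, 3*3, 4*2, 5*1) = 9
One optimal split: 3 + 3; product 3*3 = 9.

9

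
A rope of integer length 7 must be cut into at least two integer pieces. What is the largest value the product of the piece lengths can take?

Let P[k] be the best product for length k (with at least one cut). For each first piece i, the rest contributes max(k−i, P[k−i]).
P[2] = 1×max(1,0) = 1×1 = 1
P[3] = max(1×2, 2×1) = 2
P[4] = max(1×3, 2×2, 3×1) = 4
P[5] = max(1×4, 2×3, 3×2, 4×1) = 6
P[6] = max(1×6, 2×4, 3×3, 4×2, 5×1) = 9
P[7] = max(1×9, 2×6, 3×4, 4×3, 5×2, 6×1) = 12
One optimal split: 3 + 2 + 2; product 3×2×2 = 12.

12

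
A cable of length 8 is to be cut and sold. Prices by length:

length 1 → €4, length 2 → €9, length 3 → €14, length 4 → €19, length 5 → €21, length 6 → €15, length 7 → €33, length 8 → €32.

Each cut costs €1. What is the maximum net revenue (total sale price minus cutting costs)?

37

Consider every possible first cut. r[k] is the best of p[i]+r[k−i] over all sellable i≤k, charging 1 whenever i<k.
r[1] = 4
r[2] = max(4+4-1, 9+0) = 9
r[3] = max(4+9-1, 9+4-1, 14+0) = 14
r[4] = max(4+14-1, 9+9-1, 14+4-1, 19+0) = 19
r[5] = max(4+19-1, 9+14-1, 14+9-1, 19+4-1, 21+0) = 22
r[6] = max(4+22-1, 9+19-1, 14+14-1, 19+9-1, 21+4-1, 15+0) = 27
r[7] = max(4+27-1, 9+22-1, 14+19-1, …, 15+4-1, 33+0) = 33
r[8] = max(4+33-1, 9+27-1, 14+22-1, …, 33+4-1, 32+0) = 37
One optimal plan: pieces 4 + 4 (1 cut) → €38 − €1 = €37.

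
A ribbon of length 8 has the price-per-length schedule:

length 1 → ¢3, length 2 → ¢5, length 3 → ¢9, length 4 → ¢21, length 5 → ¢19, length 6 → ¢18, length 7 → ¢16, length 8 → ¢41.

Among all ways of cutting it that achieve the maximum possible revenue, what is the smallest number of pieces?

2

Consider every possible first cut. r[k] is the best of p[i]+r[k−i] over all sellable i≤k.
r[1] = 3
r[2] = max(3+3, 5+0) = 6
r[3] = max(3+6, 5+3, 9+0) = 9
r[4] = max(3+9, 5+6, 9+3, 21+0) = 21
r[5] = max(3+21, 5+9, 9+6, 21+3, 19+0) = 24
r[6] = max(3+24, 5+21, 9+9, 21+6, 19+3, 18+0) = 27
r[7] = max(3+27, 5+24, 9+21, …, 18+3, 16+0) = 30
r[8] = max(3+30, 5+27, 9+24, …, 16+3, 41+0) = 42
Maximum revenue is ¢42.
Now minimize piece count subject to staying optimal: for each k, pieces[k] = 1 + min over i with p[i]+r[k−i]=r[k] of pieces[k−i].
pieces[5] = 2
pieces[6] = 3
pieces[7] = 2
pieces[8] = 2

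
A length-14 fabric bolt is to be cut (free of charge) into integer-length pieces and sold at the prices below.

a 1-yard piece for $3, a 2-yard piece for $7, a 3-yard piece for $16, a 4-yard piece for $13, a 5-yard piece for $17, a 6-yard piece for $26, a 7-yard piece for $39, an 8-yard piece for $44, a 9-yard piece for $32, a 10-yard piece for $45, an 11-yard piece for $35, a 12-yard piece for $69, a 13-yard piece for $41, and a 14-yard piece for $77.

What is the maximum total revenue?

78

Let best[k] be the best obtainable value from length k. For each k, try every first piece i and keep the best of price[i] + best[k−i].
best[1] = 3
best[2] = max(3+3, 7+0) = 7
best[3] = max(3+7, 7+3, 16+0) = 16
best[4] = max(3+16, 7+7, 16+3, 13+0) = 19
best[5] = max(3+19, 7+16, 16+7, 13+3, 17+0) = 23
best[6] = max(3+23, 7+19, 16+16, 13+7, 17+3, 26+0) = 32
best[7] = max(3+32, 7+23, 16+19, …, 26+3, 39+0) = 39
best[8] = max(3+39, 7+32, 16+23, …, 39+3, 44+0) = 44
best[9] = max(3+44, 7+39, 16+32, …, 44+3, 32+0) = 48
best[10] = max(3+48, 7+44, 16+39, …, 32+3, 45+0) = 55
best[11] = max(3+55, 7+48, 16+44, …, 45+3, 35+0) = 60
best[12] = max(3+60, 7+55, 16+48, …, 35+3, 69+0) = 69
best[13] = max(3+69, 7+60, 16+55, …, 69+3, 41+0) = 72
best[14] = max(3+72, 7+69, 16+60, …, 41+3, 77+0) = 78
One optimal cutting: 7 + 7 → $39 + $39 = $78.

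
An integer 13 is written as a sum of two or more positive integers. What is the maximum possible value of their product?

Define P[k] = max over 1≤i<k of i · max(k−i, P[k−i]); the inner max lets the remainder stay uncut if that's better.
Small cases: P[2]=1, P[3]=2, P[4]=4, P[5]=6, P[6]=9, P[7]=12.
P[8] = max(1×12, 2×9, 3×6, …, 6×2, 7×1) = 18
P[9] = max(1×18, 2×12, 3×9, …, 7×2, 8×1) = 27
P[10] = max(1×27, 2×18, 3×12, …, 8×2, 9×1) = 36
P[11] = max(1×36, 2×27, 3×18, …, 9×2, 10×1) = 54
P[12] = max(1×54, 2×36, 3×27, …, 10×2, 11×1) = 81
P[13] = max(1×81, 2×54, 3×36, …, 11×2, 12×1) = 108
One optimal split: 3 + 3 + 3 + 2 + 2; product 3×3×3×2×2 = 108.

108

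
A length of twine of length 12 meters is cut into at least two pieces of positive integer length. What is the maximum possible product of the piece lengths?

Let f[k] be the best product for length k (with at least one cut). For each first piece i, the rest contributes max(k−i, f[k−i]).
f[2] = 1·max(1,0) = 1·1 = 1
f[3] = max(1·2, 2·1) = 2
f[4] = max(1·3, 2·2, 3·1) = 4
f[5] = max(1·4, 2·3, 3·2, 4·1) = 6
f[6] = max(1·6, 2·4, 3·3, 4·2, 5·1) = 9
f[7] = max(1·9, 2·6, 3·4, 4·3, 5·2, 6·1) = 12
f[8] = max(1·12, 2·9, 3·6, …, 6·2, 7·1) = 18
f[9] = max(1·18, 2·12, 3·9, …, 7·2, 8·1) = 27
f[10] = max(1·27, 2·18, 3·12, …, 8·2, 9·1) = 36
f[11] = max(1·36, 2·27, 3·18, …, 9·2, 10·1) = 54
f[12] = max(1·54, 2·36, 3·27, …, 10·2, 11·1) = 81
One optimal split: 3 + 3 + 3 + 3; product 3·3·3·3 = 81.

81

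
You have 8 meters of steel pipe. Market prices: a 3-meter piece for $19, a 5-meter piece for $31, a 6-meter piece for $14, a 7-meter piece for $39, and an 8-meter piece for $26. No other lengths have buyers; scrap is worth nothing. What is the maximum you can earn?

50

Let r[k] be the best obtainable value from length k. For each k, try every first piece i and keep the best of price[i] + r[k−i].
r[1] = 0
r[2] = 0
r[3] = 19
r[4] = 19
r[5] = max(19+0, 31+0) = 31
r[6] = max(19+19, 31+0, 14+0) = 38
r[7] = max(19+19, 31+0, 14+0, 39+0) = 39
r[8] = max(19+31, 31+19, 14+0, 39+0, 26+0) = 50
One optimal cutting: 5 + 3 → $50.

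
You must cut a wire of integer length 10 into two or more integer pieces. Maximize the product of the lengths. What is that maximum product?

Let prod[k] be the best product for length k (with at least one cut). For each first piece i, the rest contributes max(k−i, prod[k−i]).
prod[2] = 1·max(1,0) = 1·1 = 1
prod[3] = max(1·2, 2·1) = 2
prod[4] = max(1·3, 2·2, 3·1) = 4
prod[5] = max(1·4, 2·3, 3·2, 4·1) = 6
prod[6] = max(1·6, 2·4, 3·3, 4·2, 5·1) = 9
prod[7] = max(1·9, 2·6, 3·4, 4·3, 5·2, 6·1) = 12
prod[8] = max(1·12, 2·9, 3·6, …, 6·2, 7·1) = 18
prod[9] = max(1·18, 2·12, 3·9, …, 7·2, 8·1) = 27
prod[10] = max(1·27, 2·18, 3·12, …, 8·2, 9·1) = 36
One optimal split: 3 + 3 + 2 + 2; product 3·3·2·2 = 36.

36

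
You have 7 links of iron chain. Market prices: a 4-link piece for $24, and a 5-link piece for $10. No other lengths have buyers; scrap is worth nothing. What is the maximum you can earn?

24

Let r[k] be the best obtainable value from length k. For each k, try every first piece i and keep the best of price[i] + r[k−i].
r[1] = 0
r[2] = 0
r[3] = 0
r[4] = 24
r[5] = 24
r[6] = 24
r[7] = 24
One optimal cutting: pieces 4 with 3 links of scrap → $24.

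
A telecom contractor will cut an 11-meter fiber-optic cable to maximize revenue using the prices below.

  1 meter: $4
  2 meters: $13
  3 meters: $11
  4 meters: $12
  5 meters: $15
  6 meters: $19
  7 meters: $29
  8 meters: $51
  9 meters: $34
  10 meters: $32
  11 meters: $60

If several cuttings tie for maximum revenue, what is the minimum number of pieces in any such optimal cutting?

Consider every possible first cut. r[k] is the best of p[i]+r[k−i] over all sellable i≤k.
r[1] = 4
r[2] = 13
r[3] = 17  (first piece 1, then r[2]=13)
r[4] = 26  (first piece 2, then r[2]=13)
r[5] = 30  (first piece 1, then r[4]=26)
r[6] = 39  (first piece 2, then r[4]=26)
r[7] = 43  (first piece 1, then r[6]=39)
r[8] = 52  (first piece 2, then r[6]=39)
r[9] = 56  (first piece 1, then r[8]=52)
r[10] = 65  (first piece 2, then r[8]=52)
r[11] = 69  (first piece 1, then r[10]=65)
Maximum revenue is $69.
Now minimize piece count subject to staying optimal: for each k, pieces[k] = 1 + min over i with p[i]+r[k−i]=r[k] of pieces[k−i].
pieces[8] = 4
pieces[9] = 5
pieces[10] = 5
pieces[11] = 6

6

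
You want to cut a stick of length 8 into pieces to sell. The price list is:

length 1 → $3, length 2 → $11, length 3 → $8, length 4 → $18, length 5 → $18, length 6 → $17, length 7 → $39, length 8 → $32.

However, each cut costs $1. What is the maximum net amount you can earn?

41

Let net[k] be the best obtainable value from length k. For each k, try every first piece i and keep the best of price[i] + net[k−i] minus the 1 cut fee when i<k.
net[1] = 3
net[2] = max(3+3-1, 11+0) = 11
net[3] = max(3+11-1, 11+3-1, 8+0) = 13
net[4] = max(3+13-1, 11+11-1, 8+3-1, 18+0) = 21
net[5] = max(3+21-1, 11+13-1, 8+11-1, 18+3-1, 18+0) = 23
net[6] = max(3+23-1, 11+21-1, 8+13-1, 18+11-1, 18+3-1, 17+0) = 31
net[7] = max(3+31-1, 11+23-1, 8+21-1, …, 17+3-1, 39+0) = 39
net[8] = max(3+39-1, 11+31-1, 8+23-1, …, 39+3-1, 32+0) = 41
One optimal plan: pieces 7 + 1 (1 cut) → $42 − $1 = $41.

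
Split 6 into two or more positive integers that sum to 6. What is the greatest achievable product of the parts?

9

Let g[k] be the best product for length k (with at least one cut). For each first piece i, the rest contributes max(k−i, g[k−i]).
g[2] = 1·max(1,0) = 1·1 = 1
g[3] = max(1·2, 2·1) = 2
g[4] = max(1·3, 2·2, 3·1) = 4
g[5] = max(1·4, 2·3, 3·2, 4·1) = 6
g[6] = max(1·6, 2·4, 3·3, 4·2, 5·1) = 9
One optimal split: 3 + 3; product 3·3 = 9.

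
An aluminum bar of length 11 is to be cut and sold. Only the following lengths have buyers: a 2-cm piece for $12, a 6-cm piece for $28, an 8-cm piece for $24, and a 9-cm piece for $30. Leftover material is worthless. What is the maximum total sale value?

Build r[k] bottom-up: r[k] = max over allowed piece i of (p[i] + r[k−i]).
r[1] = 0
r[2] = 12
r[3] = 12
r[4] = 24  (first piece 2, then r[2]=12)
r[5] = 24
r[6] = max(12+24, 28+0) = 36
r[7] = max(12+24, 28+0) = 36
r[8] = max(12+36, 28+12, 24+0) = 48
r[9] = max(12+36, 28+12, 24+0, 30+0) = 48
r[10] = max(12+48, 28+24, 24+12, 30+0) = 60
r[11] = max(12+48, 28+24, 24+12, 30+12) = 60
One optimal cutting: pieces 2 + 2 + 2 + 2 + 2 with 1 cm of scrap → $60.

60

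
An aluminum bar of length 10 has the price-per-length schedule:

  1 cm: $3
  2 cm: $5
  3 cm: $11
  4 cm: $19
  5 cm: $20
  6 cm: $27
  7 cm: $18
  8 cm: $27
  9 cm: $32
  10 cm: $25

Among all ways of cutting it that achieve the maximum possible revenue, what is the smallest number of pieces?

2

Build r[k] bottom-up: r[k] = max over allowed piece i of (p[i] + r[k−i]).
r[1] = 3
r[2] = max(3+3, 5+0) = 6
r[3] = max(3+6, 5+3, 11+0) = 11
r[4] = max(3+11, 5+6, 11+3, 19+0) = 19
r[5] = max(3+19, 5+11, 11+6, 19+3, 20+0) = 22
r[6] = max(3+22, 5+19, 11+11, 19+6, 20+3, 27+0) = 27
r[7] = max(3+27, 5+22, 11+19, …, 27+3, 18+0) = 30
r[8] = max(3+30, 5+27, 11+22, …, 18+3, 27+0) = 38
r[9] = max(3+38, 5+30, 11+27, …, 27+3, 32+0) = 41
r[10] = max(3+41, 5+38, 11+30, …, 32+3, 25+0) = 46
Maximum revenue is $46.
Now minimize piece count subject to staying optimal: for each k, pieces[k] = 1 + min over i with p[i]+r[k−i]=r[k] of pieces[k−i].
pieces[7] = 2
pieces[8] = 2
pieces[9] = 3
pieces[10] = 2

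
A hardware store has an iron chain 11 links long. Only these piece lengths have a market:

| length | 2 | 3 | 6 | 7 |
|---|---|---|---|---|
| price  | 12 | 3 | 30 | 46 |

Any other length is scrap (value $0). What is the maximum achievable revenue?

70

Consider every possible first cut. f[k] is the best of p[i]+f[k−i] over all sellable i≤k.
f[1] = 0
f[2] = 12
f[3] = max(12+0, 3+0) = 12
f[4] = max(12+12, 3+0) = 24
f[5] = max(12+12, 3+12) = 24
f[6] = max(12+24, 3+12, 30+0) = 36
f[7] = max(12+24, 3+24, 30+0, 46+0) = 46
f[8] = max(12+36, 3+24, 30+12, 46+0) = 48
f[9] = max(12+46, 3+36, 30+12, 46+12) = 58
f[10] = max(12+48, 3+46, 30+24, 46+12) = 60
f[11] = max(12+58, 3+48, 30+24, 46+24) = 70
One optimal cutting: 7 + 2 + 2 → $70.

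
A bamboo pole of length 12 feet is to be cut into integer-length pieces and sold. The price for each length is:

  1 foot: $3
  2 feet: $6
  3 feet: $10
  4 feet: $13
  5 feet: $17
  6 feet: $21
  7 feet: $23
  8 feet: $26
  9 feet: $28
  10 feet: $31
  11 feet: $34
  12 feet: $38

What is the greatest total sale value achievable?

42

Let r[k] be the best obtainable value from length k. For each k, try every first piece i and keep the best of price[i] + r[k−i].
r[1] = 3
r[2] = 6  (first piece 1, then r[1]=3)
r[3] = 10
r[4] = 13  (first piece 1, then r[3]=10)
r[5] = 17
r[6] = 21
r[7] = 24  (first piece 1, then r[6]=21)
r[8] = 27  (first piece 1, then r[7]=24)
r[9] = 31  (first piece 3, then r[6]=21)
r[10] = 34  (first piece 1, then r[9]=31)
r[11] = 38  (first piece 5, then r[6]=21)
r[12] = 42  (first piece 6, then r[6]=21)
One optimal cutting: 6 + 6 → $21 + $21 = $42.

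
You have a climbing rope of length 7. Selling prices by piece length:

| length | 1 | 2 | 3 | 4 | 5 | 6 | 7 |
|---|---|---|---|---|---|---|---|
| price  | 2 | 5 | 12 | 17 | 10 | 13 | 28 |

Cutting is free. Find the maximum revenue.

29

Let v[k] be the best obtainable value from length k. For each k, try every first piece i and keep the best of price[i] + v[k−i].
v[1] = 2
v[2] = max(2+2, 5+0) = 5
v[3] = max(2+5, 5+2, 12+0) = 12
v[4] = max(2+12, 5+5, 12+2, 17+0) = 17
v[5] = max(2+17, 5+12, 12+5, 17+2, 10+0) = 19
v[6] = max(2+19, 5+17, 12+12, 17+5, 10+2, 13+0) = 24
v[7] = max(2+24, 5+19, 12+17, …, 13+2, 28+0) = 29
One optimal cutting: 4 + 3 → €17 + €12 = €29.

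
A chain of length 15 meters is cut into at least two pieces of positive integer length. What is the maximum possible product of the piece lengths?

243

Let m[k] be the best product for length k (with at least one cut). For each first piece i, the rest contributes max(k−i, m[k−i]).
m[2] = 1×max(1,0) = 1×1 = 1
m[3] = 1×max(2,1) = 1×2 = 2
m[4] = 2×max(2,1) = 2×2 = 4
m[5] = 2×max(3,2) = 2×3 = 6
m[6] = 3×max(3,2) = 3×3 = 9
m[7] = 2×max(5,6) = 2×6 = 12
m[8] = 2×max(6,9) = 2×9 = 18
m[9] = 3×max(6,9) = 3×9 = 27
m[10] = 2×max(8,18) = 2×18 = 36
m[11] = 2×max(9,27) = 2×27 = 54
m[12] = 3×max(9,27) = 3×27 = 81
m[13] = 2×max(11,54) = 2×54 = 108
m[14] = 2×max(12,81) = 2×81 = 162
m[15] = 3×max(12,81) = 3×81 = 243
One optimal split: 3 + 3 + 3 + 3 + 3; product 3×3×3×3×3 = 243.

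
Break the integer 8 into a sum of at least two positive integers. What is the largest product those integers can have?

18

Let g[k] be the best product for length k (with at least one cut). For each first piece i, the rest contributes max(k−i, g[k−i]).
Small cases: g[2]=1, g[3]=2.
g[4] = 2×max(2,1) = 2×2 = 4
g[5] = 2×max(3,2) = 2×3 = 6
g[6] = 3×max(3,2) = 3×3 = 9
g[7] = 2×max(5,6) = 2×6 = 12
g[8] = 2×max(6,9) = 2×9 = 18
One optimal split: 3 + 3 + 2; product 3×3×2 = 18.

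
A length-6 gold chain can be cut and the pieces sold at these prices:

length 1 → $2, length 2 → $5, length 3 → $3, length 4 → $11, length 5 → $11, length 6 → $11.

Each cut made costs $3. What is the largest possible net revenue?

13

Build net[k] bottom-up: net[k] = max over allowed piece i of (p[i] + net[k−i]) − 3 per cut.
net[1] = 2
net[2] = max(2+2-3, 5+0) = 5
net[3] = max(2+5-3, 5+2-3, 3+0) = 4
net[4] = max(2+4-3, 5+5-3, 3+2-3, 11+0) = 11
net[5] = max(2+11-3, 5+4-3, 3+5-3, 11+2-3, 11+0) = 11
net[6] = max(2+11-3, 5+11-3, 3+4-3, 11+5-3, 11+2-3, 11+0) = 13
One optimal plan: pieces 4 + 2 (1 cut) → $16 − $3 = $13.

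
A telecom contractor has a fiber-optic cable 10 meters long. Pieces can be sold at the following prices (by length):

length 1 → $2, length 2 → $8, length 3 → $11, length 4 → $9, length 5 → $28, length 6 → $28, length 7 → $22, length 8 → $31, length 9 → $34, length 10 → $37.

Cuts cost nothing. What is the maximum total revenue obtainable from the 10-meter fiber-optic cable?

Consider every possible first cut. v[k] is the best of p[i]+v[k−i] over all sellable i≤k.
v[1] = 2
v[2] = 8
v[3] = 11
v[4] = 16  (first piece 2, then v[2]=8)
v[5] = 28
v[6] = 30  (first piece 1, then v[5]=28)
v[7] = 36  (first piece 2, then v[5]=28)
v[8] = 39  (first piece 3, then v[5]=28)
v[9] = 44  (first piece 2, then v[7]=36)
v[10] = 56  (first piece 5, then v[5]=28)
One optimal cutting: 5 + 5 → $28 + $28 = $56.

56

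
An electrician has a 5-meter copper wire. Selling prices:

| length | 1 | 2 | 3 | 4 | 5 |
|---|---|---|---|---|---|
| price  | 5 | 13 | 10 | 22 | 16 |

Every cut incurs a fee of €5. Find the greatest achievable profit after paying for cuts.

22

Build v[k] bottom-up: v[k] = max over allowed piece i of (p[i] + v[k−i]) − 5 per cut.
v[1] = 5
v[2] = max(5+5-5, 13+0) = 13
v[3] = max(5+13-5, 13+5-5, 10+0) = 13
v[4] = max(5+13-5, 13+13-5, 10+5-5, 22+0) = 22
v[5] = max(5+22-5, 13+13-5, 10+13-5, 22+5-5, 16+0) = 22
One optimal plan: pieces 4 + 1 (1 cut) → €27 − €5 = €22.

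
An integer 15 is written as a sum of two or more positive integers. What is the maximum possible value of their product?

243

Define P[k] = max over 1≤i<k of i · max(k−i, P[k−i]); the inner max lets the remainder stay uncut if that's better.
P[2] = 1*max(1,0) = 1*1 = 1
P[3] = max(1*2, 2*1) = 2
P[4] = max(1*3, 2*2, 3*1) = 4
P[5] = max(1*4, 2*3, 3*2, 4*1) = 6
P[6] = max(1*6, 2*4, 3*3, 4*2, 5*1) = 9
P[7] = max(1*9, 2*6, 3*4, 4*3, 5*2, 6*1) = 12
P[8] = max(1*12, 2*9, 3*6, …, 6*2, 7*1) = 18
P[9] = max(1*18, 2*12, 3*9, …, 7*2, 8*1) = 27
P[10] = max(1*27, 2*18, 3*12, …, 8*2, 9*1) = 36
P[11] = max(1*36, 2*27, 3*18, …, 9*2, 10*1) = 54
P[12] = max(1*54, 2*36, 3*27, …, 10*2, 11*1) = 81
P[13] = max(1*81, 2*54, 3*36, …, 11*2, 12*1) = 108
P[14] = max(1*108, 2*81, 3*54, …, 12*2, 13*1) = 162
P[15] = max(1*162, 2*108, 3*81, …, 13*2, 14*1) = 243
One optimal split: 3 + 3 + 3 + 3 + 3; product 3*3*3*3*3 = 243.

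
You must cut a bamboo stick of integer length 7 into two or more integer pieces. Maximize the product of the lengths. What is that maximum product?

Let m[k] be the best product for length k (with at least one cut). For each first piece i, the rest contributes max(k−i, m[k−i]).
m[2] = 1*max(1,0) = 1*1 = 1
m[3] = max(1*2, 2*1) = 2
m[4] = max(1*3, 2*2, 3*1) = 4
m[5] = max(1*4, 2*3, 3*2, 4*1) = 6
m[6] = max(1*6, 2*4, 3*3, 4*2, 5*1) = 9
m[7] = max(1*9, 2*6, 3*4, 4*3, 5*2, 6*1) = 12
One optimal split: 3 + 2 + 2; product 3*2*2 = 12.

12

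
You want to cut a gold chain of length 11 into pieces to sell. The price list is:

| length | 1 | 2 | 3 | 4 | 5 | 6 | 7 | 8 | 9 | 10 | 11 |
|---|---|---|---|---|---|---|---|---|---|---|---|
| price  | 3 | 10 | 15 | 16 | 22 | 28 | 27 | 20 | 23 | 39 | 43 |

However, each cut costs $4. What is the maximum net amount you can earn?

46

Build v[k] bottom-up: v[k] = max over allowed piece i of (p[i] + v[k−i]) − 4 per cut.
v[1] = 3
v[2] = 10
v[3] = 15
v[4] = 16  (first piece 2, then v[2]=10)
v[5] = 22
v[6] = 28
v[7] = 28  (first piece 2, then v[5]=22)
v[8] = 34  (first piece 2, then v[6]=28)
v[9] = 39  (first piece 3, then v[6]=28)
v[10] = 40  (first piece 2, then v[8]=34)
v[11] = 46  (first piece 5, then v[6]=28)
One optimal plan: pieces 6 + 5 (1 cut) → $50 − $4 = $46.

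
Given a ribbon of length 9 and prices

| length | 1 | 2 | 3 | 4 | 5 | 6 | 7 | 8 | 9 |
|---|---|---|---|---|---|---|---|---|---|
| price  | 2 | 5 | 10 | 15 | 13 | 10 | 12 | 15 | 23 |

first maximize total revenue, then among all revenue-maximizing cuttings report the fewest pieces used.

3

Build r[k] bottom-up: r[k] = max over allowed piece i of (p[i] + r[k−i]).
r[1] = 2
r[2] = 5
r[3] = 10
r[4] = 15
r[5] = 17  (first piece 1, then r[4]=15)
r[6] = 20  (first piece 2, then r[4]=15)
r[7] = 25  (first piece 3, then r[4]=15)
r[8] = 30  (first piece 4, then r[4]=15)
r[9] = 32  (first piece 1, then r[8]=30)
Maximum revenue is ¢32.
Now minimize piece count subject to staying optimal: for each k, pieces[k] = 1 + min over i with p[i]+r[k−i]=r[k] of pieces[k−i].
pieces[6] = 2
pieces[7] = 2
pieces[8] = 2
pieces[9] = 3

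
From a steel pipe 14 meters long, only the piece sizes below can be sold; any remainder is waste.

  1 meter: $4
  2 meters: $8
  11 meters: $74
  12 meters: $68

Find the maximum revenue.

86

Build f[k] bottom-up: f[k] = max over allowed piece i of (p[i] + f[k−i]).
f[1] = 4
f[2] = max(4+4, 8+0) = 8
f[3] = max(4+8, 8+4) = 12
f[4] = max(4+12, 8+8) = 16
f[5] = max(4+16, 8+12) = 20
f[6] = max(4+20, 8+16) = 24
f[7] = max(4+24, 8+20) = 28
f[8] = max(4+28, 8+24) = 32
f[9] = max(4+32, 8+28) = 36
f[10] = max(4+36, 8+32) = 40
f[11] = max(4+40, 8+36, 74+0) = 74
f[12] = max(4+74, 8+40, 74+4, 68+0) = 78
f[13] = max(4+78, 8+74, 74+8, 68+4) = 82
f[14] = max(4+82, 8+78, 74+12, 68+8) = 86
One optimal cutting: 11 + 1 + 1 + 1 → $86.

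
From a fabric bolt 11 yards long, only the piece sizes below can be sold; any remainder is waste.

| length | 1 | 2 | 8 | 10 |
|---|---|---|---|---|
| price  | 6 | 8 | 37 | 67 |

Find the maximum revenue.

Consider every possible first cut. r[k] is the best of p[i]+r[k−i] over all sellable i≤k.
r[1] = 6
r[2] = 12  (first piece 1, then r[1]=6)
r[3] = 18  (first piece 1, then r[2]=12)
r[4] = 24  (first piece 1, then r[3]=18)
r[5] = 30  (first piece 1, then r[4]=24)
r[6] = 36  (first piece 1, then r[5]=30)
r[7] = 42  (first piece 1, then r[6]=36)
r[8] = 48  (first piece 1, then r[7]=42)
r[9] = 54  (first piece 1, then r[8]=48)
r[10] = 67
r[11] = 73  (first piece 1, then r[10]=67)
One optimal cutting: 10 + 1 → $73.

73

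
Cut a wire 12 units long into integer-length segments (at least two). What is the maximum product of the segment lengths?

81

Define P[k] = max over 1≤i<k of i · max(k−i, P[k−i]); the inner max lets the remainder stay uncut if that's better.
Small cases: P[2]=1, P[3]=2, P[4]=4, P[5]=6, P[6]=9.
P[7] = 2·max(5,6) = 2·6 = 12
P[8] = 2·max(6,9) = 2·9 = 18
P[9] = 3·max(6,9) = 3·9 = 27
P[10] = 2·max(8,18) = 2·18 = 36
P[11] = 2·max(9,27) = 2·27 = 54
P[12] = 3·max(9,27) = 3·27 = 81
One optimal split: 3 + 3 + 3 + 3; product 3·3·3·3 = 81.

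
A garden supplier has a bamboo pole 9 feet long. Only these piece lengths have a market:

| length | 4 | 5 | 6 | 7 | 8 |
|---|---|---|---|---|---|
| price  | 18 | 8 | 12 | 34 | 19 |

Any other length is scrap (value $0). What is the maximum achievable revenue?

36

Consider every possible first cut. r[k] is the best of p[i]+r[k−i] over all sellable i≤k.
r[1] = 0
r[2] = 0
r[3] = 0
r[4] = 18
r[5] = 18
r[6] = 18
r[7] = 34
r[8] = 36  (first piece 4, then r[4]=18)
r[9] = 36
One optimal cutting: pieces 4 + 4 with 1 foot of scrap → $36.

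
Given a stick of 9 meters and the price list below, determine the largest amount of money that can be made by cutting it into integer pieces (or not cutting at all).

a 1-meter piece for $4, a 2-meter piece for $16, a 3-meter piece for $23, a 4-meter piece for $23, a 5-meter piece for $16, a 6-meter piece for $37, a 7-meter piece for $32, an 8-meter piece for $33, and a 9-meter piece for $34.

Build best[k] bottom-up: best[k] = max over allowed piece i of (p[i] + best[k−i]).
best[1] = 4
best[2] = 16
best[3] = 23
best[4] = 32  (first piece 2, then best[2]=16)
best[5] = 39  (first piece 2, then best[3]=23)
best[6] = 48  (first piece 2, then best[4]=32)
best[7] = 55  (first piece 2, then best[5]=39)
best[8] = 64  (first piece 2, then best[6]=48)
best[9] = 71  (first piece 2, then best[7]=55)
One optimal cutting: 3 + 2 + 2 + 2 → $23 + $16 + $16 + $16 = $71.

71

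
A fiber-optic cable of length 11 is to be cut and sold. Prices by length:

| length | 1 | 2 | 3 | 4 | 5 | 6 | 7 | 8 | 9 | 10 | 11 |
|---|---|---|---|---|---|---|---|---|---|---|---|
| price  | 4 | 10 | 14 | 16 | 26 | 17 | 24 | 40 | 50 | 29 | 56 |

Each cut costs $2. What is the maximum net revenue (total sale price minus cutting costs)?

58

Consider every possible first cut. v[k] is the best of p[i]+v[k−i] over all sellable i≤k, charging 2 whenever i<k.
v[1] = 4
v[2] = max(4+4-2, 10+0) = 10
v[3] = max(4+10-2, 10+4-2, 14+0) = 14
v[4] = max(4+14-2, 10+10-2, 14+4-2, 16+0) = 18
v[5] = max(4+18-2, 10+14-2, 14+10-2, 16+4-2, 26+0) = 26
v[6] = max(4+26-2, 10+18-2, 14+14-2, 16+10-2, 26+4-2, 17+0) = 28
v[7] = max(4+28-2, 10+26-2, 14+18-2, …, 17+4-2, 24+0) = 34
v[8] = max(4+34-2, 10+28-2, 14+26-2, …, 24+4-2, 40+0) = 40
v[9] = max(4+40-2, 10+34-2, 14+28-2, …, 40+4-2, 50+0) = 50
v[10] = max(4+50-2, 10+40-2, 14+34-2, …, 50+4-2, 29+0) = 52
v[11] = max(4+52-2, 10+50-2, 14+40-2, …, 29+4-2, 56+0) = 58
One optimal plan: pieces 9 + 2 (1 cut) → $60 − $2 = $58.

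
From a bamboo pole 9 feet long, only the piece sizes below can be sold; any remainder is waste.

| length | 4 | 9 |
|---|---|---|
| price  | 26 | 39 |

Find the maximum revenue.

Build r[k] bottom-up: r[k] = max over allowed piece i of (p[i] + r[k−i]).
r[1] = 0
r[2] = 0
r[3] = 0
r[4] = 26
r[5] = 26
r[6] = 26
r[7] = 26
r[8] = 52  (first piece 4, then r[4]=26)
r[9] = 52
One optimal cutting: pieces 4 + 4 with 1 foot of scrap → $52.

52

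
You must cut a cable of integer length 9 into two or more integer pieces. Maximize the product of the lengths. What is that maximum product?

27

Define P[k] = max over 1≤i<k of i · max(k−i, P[k−i]); the inner max lets the remainder stay uncut if that's better.
P[2] = 1*max(1,0) = 1*1 = 1
P[3] = 1*max(2,1) = 1*2 = 2
P[4] = 2*max(2,1) = 2*2 = 4
P[5] = 2*max(3,2) = 2*3 = 6
P[6] = 3*max(3,2) = 3*3 = 9
P[7] = 2*max(5,6) = 2*6 = 12
P[8] = 2*max(6,9) = 2*9 = 18
P[9] = 3*max(6,9) = 3*9 = 27
One optimal split: 3 + 3 + 3; product 3*3*3 = 27.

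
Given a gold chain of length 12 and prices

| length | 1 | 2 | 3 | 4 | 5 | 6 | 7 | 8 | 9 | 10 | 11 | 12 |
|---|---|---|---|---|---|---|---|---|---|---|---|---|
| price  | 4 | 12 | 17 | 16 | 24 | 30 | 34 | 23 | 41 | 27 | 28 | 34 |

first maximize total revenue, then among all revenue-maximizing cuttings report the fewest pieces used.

Build r[k] bottom-up: r[k] = max over allowed piece i of (p[i] + r[k−i]).
r[1] = 4
r[2] = max(4+4, 12+0) = 12
r[3] = max(4+12, 12+4, 17+0) = 17
r[4] = max(4+17, 12+12, 17+4, 16+0) = 24
r[5] = max(4+24, 12+17, 17+12, 16+4, 24+0) = 29
r[6] = max(4+29, 12+24, 17+17, 16+12, 24+4, 30+0) = 36
r[7] = max(4+36, 12+29, 17+24, …, 30+4, 34+0) = 41
r[8] = max(4+41, 12+36, 17+29, …, 34+4, 23+0) = 48
r[9] = max(4+48, 12+41, 17+36, …, 23+4, 41+0) = 53
r[10] = max(4+53, 12+48, 17+41, …, 41+4, 27+0) = 60
r[11] = max(4+60, 12+53, 17+48, …, 27+4, 28+0) = 65
r[12] = max(4+65, 12+60, 17+53, …, 28+4, 34+0) = 72
Maximum revenue is $72.
Now minimize piece count subject to staying optimal: for each k, pieces[k] = 1 + min over i with p[i]+r[k−i]=r[k] of pieces[k−i].
pieces[9] = 4
pieces[10] = 5
pieces[11] = 5
pieces[12] = 6

6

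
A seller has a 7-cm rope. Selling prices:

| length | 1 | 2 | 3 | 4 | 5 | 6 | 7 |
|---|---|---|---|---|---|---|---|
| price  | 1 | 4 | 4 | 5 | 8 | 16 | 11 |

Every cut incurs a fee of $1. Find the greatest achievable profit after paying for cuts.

16

Consider every possible first cut. r[k] is the best of p[i]+r[k−i] over all sellable i≤k, charging 1 whenever i<k.
r[1] = 1
r[2] = max(1+1-1, 4+0) = 4
r[3] = max(1+4-1, 4+1-1, 4+0) = 4
r[4] = max(1+4-1, 4+4-1, 4+1-1, 5+0) = 7
r[5] = max(1+7-1, 4+4-1, 4+4-1, 5+1-1, 8+0) = 8
r[6] = max(1+8-1, 4+7-1, 4+4-1, 5+4-1, 8+1-1, 16+0) = 16
r[7] = max(1+16-1, 4+8-1, 4+7-1, …, 16+1-1, 11+0) = 16
One optimal plan: pieces 6 + 1 (1 cut) → $17 − $1 = $16.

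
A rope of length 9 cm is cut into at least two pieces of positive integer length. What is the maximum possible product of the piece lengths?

27

Fill g[k] for k=2..9: at each k try every first piece i and multiply by the better of (k−i) uncut or g[k−i].
g[2] = 1*max(1,0) = 1*1 = 1
g[3] = 1*max(2,1) = 1*2 = 2
g[4] = 2*max(2,1) = 2*2 = 4
g[5] = 2*max(3,2) = 2*3 = 6
g[6] = 3*max(3,2) = 3*3 = 9
g[7] = 2*max(5,6) = 2*6 = 12
g[8] = 2*max(6,9) = 2*9 = 18
g[9] = 3*max(6,9) = 3*9 = 27
One optimal split: 3 + 3 + 3; product 3*3*3 = 27.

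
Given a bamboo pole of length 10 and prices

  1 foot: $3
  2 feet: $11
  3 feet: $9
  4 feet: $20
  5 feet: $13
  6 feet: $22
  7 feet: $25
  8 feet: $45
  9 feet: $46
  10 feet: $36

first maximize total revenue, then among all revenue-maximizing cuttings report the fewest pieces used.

Let r[k] be the best obtainable value from length k. For each k, try every first piece i and keep the best of price[i] + r[k−i].
r[1] = 3
r[2] = 11
r[3] = 14  (first piece 1, then r[2]=11)
r[4] = 22  (first piece 2, then r[2]=11)
r[5] = 25  (first piece 1, then r[4]=22)
r[6] = 33  (first piece 2, then r[4]=22)
r[7] = 36  (first piece 1, then r[6]=33)
r[8] = 45
r[9] = 48  (first piece 1, then r[8]=45)
r[10] = 56  (first piece 2, then r[8]=45)
Maximum revenue is $56.
Now minimize piece count subject to staying optimal: for each k, pieces[k] = 1 + min over i with p[i]+r[k−i]=r[k] of pieces[k−i].
pieces[7] = 4
pieces[8] = 1
pieces[9] = 2
pieces[10] = 2

2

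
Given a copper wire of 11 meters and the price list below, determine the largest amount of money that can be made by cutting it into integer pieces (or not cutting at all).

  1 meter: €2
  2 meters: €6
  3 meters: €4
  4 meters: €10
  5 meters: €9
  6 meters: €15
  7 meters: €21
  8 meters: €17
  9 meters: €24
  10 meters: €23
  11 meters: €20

Let r[k] be the best obtainable value from length k. For each k, try every first piece i and keep the best of price[i] + r[k−i].
r[1] = 2
r[2] = max(2+2, 6+0) = 6
r[3] = max(2+6, 6+2, 4+0) = 8
r[4] = max(2+8, 6+6, 4+2, 10+0) = 12
r[5] = max(2+12, 6+8, 4+6, 10+2, 9+0) = 14
r[6] = max(2+14, 6+12, 4+8, 10+6, 9+2, 15+0) = 18
r[7] = max(2+18, 6+14, 4+12, …, 15+2, 21+0) = 21
r[8] = max(2+21, 6+18, 4+14, …, 21+2, 17+0) = 24
r[9] = max(2+24, 6+21, 4+18, …, 17+2, 24+0) = 27
r[10] = max(2+27, 6+24, 4+21, …, 24+2, 23+0) = 30
r[11] = max(2+30, 6+27, 4+24, …, 23+2, 20+0) = 33
One optimal cutting: 7 + 2 + 2 → €21 + €6 + €6 = €33.

33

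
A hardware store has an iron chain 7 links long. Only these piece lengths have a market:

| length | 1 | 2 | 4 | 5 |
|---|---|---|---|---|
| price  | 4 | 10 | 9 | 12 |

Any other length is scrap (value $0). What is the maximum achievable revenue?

Build r[k] bottom-up: r[k] = max over allowed piece i of (p[i] + r[k−i]).
r[1] = 4
r[2] = 10
r[3] = 14  (first piece 1, then r[2]=10)
r[4] = 20  (first piece 2, then r[2]=10)
r[5] = 24  (first piece 1, then r[4]=20)
r[6] = 30  (first piece 2, then r[4]=20)
r[7] = 34  (first piece 1, then r[6]=30)
One optimal cutting: 2 + 2 + 2 + 1 → $34.

34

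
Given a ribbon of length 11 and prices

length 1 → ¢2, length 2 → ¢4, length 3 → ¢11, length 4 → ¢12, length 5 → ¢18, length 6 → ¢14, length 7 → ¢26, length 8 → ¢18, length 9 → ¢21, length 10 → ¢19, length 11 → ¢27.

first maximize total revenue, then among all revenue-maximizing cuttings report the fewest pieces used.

3

Let r[k] be the best obtainable value from length k. For each k, try every first piece i and keep the best of price[i] + r[k−i].
r[1] = 2
r[2] = max(2+2, 4+0) = 4
r[3] = max(2+4, 4+2, 11+0) = 11
r[4] = max(2+11, 4+4, 11+2, 12+0) = 13
r[5] = max(2+13, 4+11, 11+4, 12+2, 18+0) = 18
r[6] = max(2+18, 4+13, 11+11, 12+4, 18+2, 14+0) = 22
r[7] = max(2+22, 4+18, 11+13, …, 14+2, 26+0) = 26
r[8] = max(2+26, 4+22, 11+18, …, 26+2, 18+0) = 29
r[9] = max(2+29, 4+26, 11+22, …, 18+2, 21+0) = 33
r[10] = max(2+33, 4+29, 11+26, …, 21+2, 19+0) = 37
r[11] = max(2+37, 4+33, 11+29, …, 19+2, 27+0) = 40
Maximum revenue is ¢40.
Now minimize piece count subject to staying optimal: for each k, pieces[k] = 1 + min over i with p[i]+r[k−i]=r[k] of pieces[k−i].
pieces[8] = 2
pieces[9] = 3
pieces[10] = 2
pieces[11] = 3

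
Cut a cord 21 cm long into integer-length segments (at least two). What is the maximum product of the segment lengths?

2187

Let prod[k] be the best product for length k (with at least one cut). For each first piece i, the rest contributes max(k−i, prod[k−i]).
prod[2] = 1×max(1,0) = 1×1 = 1
prod[3] = 1×max(2,1) = 1×2 = 2
prod[4] = 2×max(2,1) = 2×2 = 4
prod[5] = 2×max(3,2) = 2×3 = 6
prod[6] = 3×max(3,2) = 3×3 = 9
prod[7] = 2×max(5,6) = 2×6 = 12
prod[8] = 2×max(6,9) = 2×9 = 18
prod[9] = 3×max(6,9) = 3×9 = 27
prod[10] = 2×max(8,18) = 2×18 = 36
prod[11] = 2×max(9,27) = 2×27 = 54
prod[12] = 3×max(9,27) = 3×27 = 81
prod[13] = 2×max(11,54) = 2×54 = 108
prod[14] = 2×max(12,81) = 2×81 = 162
prod[15] = 3×max(12,81) = 3×81 = 243
prod[16] = 2×max(14,162) = 2×162 = 324
prod[17] = 2×max(15,243) = 2×243 = 486
prod[18] = 3×max(15,243) = 3×243 = 729
prod[19] = 2×max(17,486) = 2×486 = 972
prod[20] = 2×max(18,729) = 2×729 = 1458
prod[21] = 3×max(18,729) = 3×729 = 2187
One optimal split: 3 + 3 + 3 + 3 + 3 + 3 + 3; product 3×3×3×3×3×3×3 = 2187.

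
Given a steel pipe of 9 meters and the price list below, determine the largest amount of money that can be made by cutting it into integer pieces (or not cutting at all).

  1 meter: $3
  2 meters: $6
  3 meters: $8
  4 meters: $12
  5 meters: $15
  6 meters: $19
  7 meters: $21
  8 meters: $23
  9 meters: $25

28

Consider every possible first cut. r[k] is the best of p[i]+r[k−i] over all sellable i≤k.
r[1] = 3
r[2] = max(3+3, 6+0) = 6
r[3] = max(3+6, 6+3, 8+0) = 9
r[4] = max(3+9, 6+6, 8+3, 12+0) = 12
r[5] = max(3+12, 6+9, 8+6, 12+3, 15+0) = 15
r[6] = max(3+15, 6+12, 8+9, 12+6, 15+3, 19+0) = 19
r[7] = max(3+19, 6+15, 8+12, …, 19+3, 21+0) = 22
r[8] = max(3+22, 6+19, 8+15, …, 21+3, 23+0) = 25
r[9] = max(3+25, 6+22, 8+19, …, 23+3, 25+0) = 28
One optimal cutting: 6 + 1 + 1 + 1 → $19 + $3 + $3 + $3 = $28.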